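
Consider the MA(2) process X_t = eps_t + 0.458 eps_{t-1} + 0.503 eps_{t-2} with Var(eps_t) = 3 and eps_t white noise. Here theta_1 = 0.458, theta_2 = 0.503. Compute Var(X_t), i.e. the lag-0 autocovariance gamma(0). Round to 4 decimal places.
\gamma(0) = 4.3883

For an MA(q) process X_t = eps_t + sum_i theta_i eps_{t-i} with
Var(eps_t) = sigma^2, the variance is
  gamma(0) = sigma^2 * (1 + sum_i theta_i^2).
  sum_i theta_i^2 = (0.458)^2 + (0.503)^2 = 0.209764 + 0.253009 = 0.462773.
  gamma(0) = 3 * (1 + 0.462773) = 3 * 1.462773 = 4.388319, which rounds to 4.3883.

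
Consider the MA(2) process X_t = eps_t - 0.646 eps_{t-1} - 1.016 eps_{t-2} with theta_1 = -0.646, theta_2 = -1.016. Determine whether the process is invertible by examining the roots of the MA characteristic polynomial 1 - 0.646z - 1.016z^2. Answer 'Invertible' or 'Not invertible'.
\text{Not invertible}

The MA(q) characteristic polynomial is P(z) = 1 - 0.646z - 1.016z^2.
Invertibility requires all roots to lie outside the unit circle, i.e. |z| > 1 for every root.
Set 1 + (-0.646) z + (-1.016) z^2 = 0, i.e. a z^2 + b z + c = 0 with a = -1.016, b = -0.646, c = 1.
Discriminant D = b^2 - 4ac = (-0.646)^2 - 4*(-1.016)*1 = 0.417316 - (-4.064) = 4.481316.
D >= 0, so the roots are real: z = (-b +/- sqrt(D)) / (2a) = (0.646 +/- 2.116912) / (-2.032).
  z_1 = (0.646 + 2.116912) / (-2.032) = -1.3597,   |z_1| = 1.3597.
  z_2 = (0.646 - 2.116912) / (-2.032) = 0.7239,   |z_2| = 0.7239.
Moduli of all roots: 1.3597, 0.7239.
All moduli strictly greater than 1? No.
Verdict: Not invertible.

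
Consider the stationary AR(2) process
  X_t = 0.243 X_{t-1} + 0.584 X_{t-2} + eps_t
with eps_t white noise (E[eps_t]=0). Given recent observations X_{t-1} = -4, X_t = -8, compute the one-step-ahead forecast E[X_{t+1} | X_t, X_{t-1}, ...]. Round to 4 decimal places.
E[X_{t+1} \mid \mathcal F_t] = -4.2800

For an AR(p) model X_t = c + sum_i phi_i X_{t-i} + eps_t, the
one-step-ahead conditional mean is
  E[X_{t+1} | X_t, ...] = c + sum_i phi_i X_{t+1-i}.
Substitute known values:
  E[X_{t+1} | ...] = (0.243) * (-8) + (0.584) * (-4)
                   = -4.2800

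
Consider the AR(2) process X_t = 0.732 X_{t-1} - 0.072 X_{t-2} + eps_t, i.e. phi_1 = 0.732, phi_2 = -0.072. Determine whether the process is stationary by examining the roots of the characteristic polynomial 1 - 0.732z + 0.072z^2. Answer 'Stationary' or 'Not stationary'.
\text{Stationary}

The AR(p) characteristic polynomial is P(z) = 1 - 0.732z + 0.072z^2.
Stationarity requires all roots to lie outside the unit circle, i.e. |z| > 1 for every root.
Set 1 + (-0.732) z + (0.072) z^2 = 0, i.e. a z^2 + b z + c = 0 with a = 0.072, b = -0.732, c = 1.
Discriminant D = b^2 - 4ac = (-0.732)^2 - 4*(0.072)*1 = 0.535824 - (0.288) = 0.247824.
D >= 0, so the roots are real: z = (-b +/- sqrt(D)) / (2a) = (0.732 +/- 0.497819) / (0.144).
  z_1 = (0.732 + 0.497819) / (0.144) = 8.5404,   |z_1| = 8.5404.
  z_2 = (0.732 - 0.497819) / (0.144) = 1.6263,   |z_2| = 1.6263.
Moduli of all roots: 8.5404, 1.6263.
All moduli strictly greater than 1? Yes.
Verdict: Stationary.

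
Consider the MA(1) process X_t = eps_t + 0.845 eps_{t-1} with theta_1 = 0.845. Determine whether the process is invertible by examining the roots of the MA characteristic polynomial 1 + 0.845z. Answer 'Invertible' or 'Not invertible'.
\text{Invertible}

The MA(q) characteristic polynomial is P(z) = 1 + 0.845z.
Invertibility requires all roots to lie outside the unit circle, i.e. |z| > 1 for every root.
This is linear in z: 1 + (0.845) z = 0  =>  z = -1/(0.845) = -1.183432,  |z| = 1.183432.
Moduli of all roots: 1.1834.
All moduli strictly greater than 1? Yes.
Verdict: Invertible.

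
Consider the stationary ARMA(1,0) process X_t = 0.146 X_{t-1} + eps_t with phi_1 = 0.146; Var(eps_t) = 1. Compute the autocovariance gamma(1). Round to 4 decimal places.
\gamma(1) = 0.1492

Multiply the model equation by X_{t-k} and take expectations. With theta_0 = psi_0 = 1 and psi_j the MA(infinity) weights, this gives
  gamma(k) - sum_i phi_i gamma(k-i) = c_k,
  c_k = sigma^2 * sum_{j=k..q} theta_j psi_{j-k}   (c_k = 0 for k > q),
using gamma(-m) = gamma(m).
Pure AR (q = 0): c_0 = sigma^2 = 1, c_k = 0 for k >= 1.
Equations for k = 0 and k = 1 (AR order 1):
  gamma(0) = phi_1 gamma(1) + c_0
  gamma(1) = phi_1 gamma(0) + c_1
Substituting the second into the first: gamma(0) (1 - phi_1^2) = c_0 + phi_1 c_1, so
  gamma(0) = c_0 / (1 - phi_1^2) = 1 / (1 - (0.146)^2) = 1 / 0.978684 = 1.02178.
  gamma(1) = phi_1 gamma(0) = (0.146)(1.02178) = 0.14918.
Therefore gamma(1) = 0.1492 (to 4 decimal places).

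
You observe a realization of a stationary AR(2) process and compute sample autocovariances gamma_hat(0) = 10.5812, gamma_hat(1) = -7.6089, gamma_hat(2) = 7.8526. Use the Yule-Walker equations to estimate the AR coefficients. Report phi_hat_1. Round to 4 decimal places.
\hat\phi_{1} = -0.3840

The Yule-Walker equations for an AR(p) process read, in matrix form,
  Gamma_p phi = r_p,   with   (Gamma_p)_{ij} = gamma(|i - j|),
                       (r_p)_i = gamma(i),   i,j = 1..p.
Substitute the sample gammas (Toeplitz matrix and right-hand side of size 2):
  Gamma_p = [[10.5812, -7.6089], [-7.6089, 10.5812]]
  r_p     = [-7.6089, 7.8526]
Written out:
  10.5812 phi_1 - 7.6089 phi_2 = -7.6089
  -7.6089 phi_1 + 10.5812 phi_2 = 7.8526
Solve by Cramer's rule:
  det = gamma(0)^2 - gamma(1)^2 = (10.5812)^2 - (-7.6089)^2 = 111.96179344 - 57.89535921 = 54.06643423
  phi_hat_1 = [gamma(1) gamma(0) - gamma(1) gamma(2)] / det = [(-7.6089)(10.5812) - (-7.6089)(7.8526)] / 54.06643423 = -20.76164454 / 54.06643423 = -0.384
  phi_hat_2 = [gamma(0) gamma(2) - gamma(1)^2] / det = [(10.5812)(7.8526) - (-7.6089)^2] / 54.06643423 = 25.19457191 / 54.06643423 = 0.466
So phi_hat = [-0.3840, 0.4660].
Therefore phi_hat_1 = -0.3840.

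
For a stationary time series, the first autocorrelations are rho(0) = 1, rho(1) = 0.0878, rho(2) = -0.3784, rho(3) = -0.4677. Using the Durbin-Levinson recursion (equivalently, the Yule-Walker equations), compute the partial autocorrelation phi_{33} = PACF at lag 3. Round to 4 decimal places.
\phi_{33} = -0.4600

The PACF at lag k is phi_{kk}, the last component of the solution
to the Yule-Walker system G_k phi = r_k where
  (G_k)_{ij} = rho(|i - j|), (r_k)_i = rho(i), i,j = 1..k.
Equivalently, Durbin-Levinson gives phi_{kk} iteratively:
  phi_{11} = rho(1)
  phi_{kk} = [rho(k) - sum_{j=1..k-1} phi_{k-1,j} rho(k-j)]
            / [1 - sum_{j=1..k-1} phi_{k-1,j} rho(j)],
  phi_{k,j} = phi_{k-1,j} - phi_{kk} phi_{k-1,k-j},  j = 1..k-1.
Step k = 1:
  phi_11 = rho(1) = 0.0878.
Step k = 2:
  phi_22 = [rho(2) - phi_11 rho(1)] / [1 - phi_11 rho(1)] = [-0.3784 - (0.0878)(0.0878)] / [1 - (0.0878)(0.0878)]
         = -0.38610884 / 0.99229116 = -0.389108.
  Update: phi_21 = phi_11 - phi_22 phi_11 = 0.0878 - (-0.389108)(0.0878) = 0.121964.
Step k = 3:
  phi_33 = [rho(3) - phi_21 rho(2) - phi_22 rho(1)] / [1 - phi_21 rho(1) - phi_22 rho(2)]
    numerator   = -0.4677 - (0.121964)(-0.3784) - (-0.389108)(0.0878) = -0.38738521
    denominator = 1 - (0.121964)(0.0878) - (-0.389108)(-0.3784) = 0.84205296
  phi_33 = -0.38738521 / 0.84205296 = -0.46.
Therefore phi_{33} = -0.4600.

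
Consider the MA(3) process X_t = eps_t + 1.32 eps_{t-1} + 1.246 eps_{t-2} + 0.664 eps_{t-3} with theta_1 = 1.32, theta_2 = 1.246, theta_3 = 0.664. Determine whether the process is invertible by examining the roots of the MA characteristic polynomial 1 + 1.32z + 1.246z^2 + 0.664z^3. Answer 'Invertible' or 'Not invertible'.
\text{Invertible}

The MA(q) characteristic polynomial is P(z) = 1 + 1.32z + 1.246z^2 + 0.664z^3.
Invertibility requires all roots to lie outside the unit circle, i.e. |z| > 1 for every root.
Degree 3: look for a simple real root z0 first, then factor out (1 - z/z0) and solve the remaining quadratic.
Testing z0 = -1.25: P(-1.25) = 1 + (1.32)(-1.25) + (1.246)(-1.25)^2 + (0.664)(-1.25)^3
  = 1 + (-1.65) + (1.946875) + (-1.296875) = 0.  So z_0 = -1.25 is a root, |z_0| = 1.25.
Divide out the factor (1 + 0.8 z) = (1 - z/z0) (since 1/z0 = -0.8):
  P(z) = (1 + 0.8 z)(1 + (0.52) z + (0.83) z^2)
  [check: z-coef 0.52 - (-0.8) = 1.32; z^2-coef 0.83 - (-0.8)(0.52) = 1.246; z^3-coef -(-0.8)(0.83) = 0.664.]
Remaining roots from the quadratic factor 1 + (0.52) z + (0.83) z^2:
  Set 1 + (0.52) z + (0.83) z^2 = 0, i.e. a z^2 + b z + c = 0 with a = 0.83, b = 0.52, c = 1.
  Discriminant D = b^2 - 4ac = (0.52)^2 - 4*(0.83)*1 = 0.2704 - (3.32) = -3.0496.
  D < 0, so the roots are the complex-conjugate pair z = (-b +/- i sqrt(-D)) / (2a) = -0.3133 +/- 1.052i.
  For a conjugate pair |z|^2 = z * conj(z) = (product of roots) = c/a = 1/(0.83) = 1.204819, so |z| = sqrt(1.204819) = 1.0976 for both roots.
Moduli of all roots: 1.2500, 1.0976, 1.0976.
All moduli strictly greater than 1? Yes.
Verdict: Invertible.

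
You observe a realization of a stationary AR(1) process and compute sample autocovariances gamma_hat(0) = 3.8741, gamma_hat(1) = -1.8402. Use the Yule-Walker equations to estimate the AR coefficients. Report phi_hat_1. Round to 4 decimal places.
\hat\phi_{1} = -0.4750

The Yule-Walker equations for an AR(p) process read, in matrix form,
  Gamma_p phi = r_p,   with   (Gamma_p)_{ij} = gamma(|i - j|),
                       (r_p)_i = gamma(i),   i,j = 1..p.
Substitute the sample gammas (Toeplitz matrix and right-hand side of size 1):
  Gamma_p = [[3.8741]]
  r_p     = [-1.8402]
With p = 1 this is the single equation gamma(0) phi_1 = gamma(1):
  phi_hat_1 = gamma(1) / gamma(0) = -1.8402 / 3.8741 = -0.4750.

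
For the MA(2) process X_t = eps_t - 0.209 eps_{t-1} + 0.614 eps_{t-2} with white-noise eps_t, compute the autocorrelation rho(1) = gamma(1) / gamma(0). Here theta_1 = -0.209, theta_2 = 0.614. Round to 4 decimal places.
\rho(1) = -0.2374

For an MA(q) process with theta_0 = 1, the autocovariance is
  gamma(k) = sigma^2 * sum_{i=0..q-k} theta_i * theta_{i+k},
and rho(k) = gamma(k) / gamma(0). Sigma^2 cancels.
  numerator   = (1)*(-0.209) + (-0.209)*(0.614) = -0.337326.
  denominator = (1)^2 + (-0.209)^2 + (0.614)^2 = 1.420677.
  rho(1) = -0.337326 / 1.420677 = -0.2374.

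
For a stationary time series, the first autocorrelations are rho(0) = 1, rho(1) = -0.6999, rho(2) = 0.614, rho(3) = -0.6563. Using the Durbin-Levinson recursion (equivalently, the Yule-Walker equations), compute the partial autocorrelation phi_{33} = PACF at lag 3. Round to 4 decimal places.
\phi_{33} = -0.3351

The PACF at lag k is phi_{kk}, the last component of the solution
to the Yule-Walker system G_k phi = r_k where
  (G_k)_{ij} = rho(|i - j|), (r_k)_i = rho(i), i,j = 1..k.
Equivalently, Durbin-Levinson gives phi_{kk} iteratively:
  phi_{11} = rho(1)
  phi_{kk} = [rho(k) - sum_{j=1..k-1} phi_{k-1,j} rho(k-j)]
            / [1 - sum_{j=1..k-1} phi_{k-1,j} rho(j)],
  phi_{k,j} = phi_{k-1,j} - phi_{kk} phi_{k-1,k-j},  j = 1..k-1.
Step k = 1:
  phi_11 = rho(1) = -0.6999.
Step k = 2:
  phi_22 = [rho(2) - phi_11 rho(1)] / [1 - phi_11 rho(1)] = [0.614 - (-0.6999)(-0.6999)] / [1 - (-0.6999)(-0.6999)]
         = 0.12413999 / 0.51013999 = 0.243345.
  Update: phi_21 = phi_11 - phi_22 phi_11 = -0.6999 - (0.243345)(-0.6999) = -0.529583.
Step k = 3:
  phi_33 = [rho(3) - phi_21 rho(2) - phi_22 rho(1)] / [1 - phi_21 rho(1) - phi_22 rho(2)]
    numerator   = -0.6563 - (-0.529583)(0.614) - (0.243345)(-0.6999) = -0.16081899
    denominator = 1 - (-0.529583)(-0.6999) - (0.243345)(0.614) = 0.47993115
  phi_33 = -0.16081899 / 0.47993115 = -0.3351.
Therefore phi_{33} = -0.3351.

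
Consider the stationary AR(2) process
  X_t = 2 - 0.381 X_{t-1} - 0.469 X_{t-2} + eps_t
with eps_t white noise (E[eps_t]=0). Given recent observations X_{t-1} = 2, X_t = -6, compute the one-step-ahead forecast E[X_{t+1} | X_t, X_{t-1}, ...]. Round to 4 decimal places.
E[X_{t+1} \mid \mathcal F_t] = 3.3480

For an AR(p) model X_t = c + sum_i phi_i X_{t-i} + eps_t, the
one-step-ahead conditional mean is
  E[X_{t+1} | X_t, ...] = c + sum_i phi_i X_{t+1-i}.
Substitute known values:
  E[X_{t+1} | ...] = 2 + (-0.381) * (-6) + (-0.469) * (2)
                   = 3.3480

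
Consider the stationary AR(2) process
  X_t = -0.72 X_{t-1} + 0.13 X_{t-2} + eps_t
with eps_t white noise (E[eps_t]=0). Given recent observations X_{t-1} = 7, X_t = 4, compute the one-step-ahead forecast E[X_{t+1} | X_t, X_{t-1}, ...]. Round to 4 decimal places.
E[X_{t+1} \mid \mathcal F_t] = -1.9700

For an AR(p) model X_t = c + sum_i phi_i X_{t-i} + eps_t, the
one-step-ahead conditional mean is
  E[X_{t+1} | X_t, ...] = c + sum_i phi_i X_{t+1-i}.
Substitute known values:
  E[X_{t+1} | ...] = (-0.72) * (4) + (0.13) * (7)
                   = -1.9700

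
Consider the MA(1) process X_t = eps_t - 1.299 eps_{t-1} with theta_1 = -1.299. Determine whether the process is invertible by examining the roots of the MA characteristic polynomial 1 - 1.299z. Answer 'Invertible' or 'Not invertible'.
\text{Not invertible}

The MA(q) characteristic polynomial is P(z) = 1 - 1.299z.
Invertibility requires all roots to lie outside the unit circle, i.e. |z| > 1 for every root.
This is linear in z: 1 + (-1.299) z = 0  =>  z = -1/(-1.299) = 0.769823,  |z| = 0.769823.
Moduli of all roots: 0.7698.
All moduli strictly greater than 1? No.
Verdict: Not invertible.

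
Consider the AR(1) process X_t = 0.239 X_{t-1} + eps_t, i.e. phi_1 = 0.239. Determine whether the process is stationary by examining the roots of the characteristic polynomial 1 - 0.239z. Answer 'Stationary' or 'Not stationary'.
\text{Stationary}

The AR(p) characteristic polynomial is P(z) = 1 - 0.239z.
Stationarity requires all roots to lie outside the unit circle, i.e. |z| > 1 for every root.
This is linear in z: 1 + (-0.239) z = 0  =>  z = -1/(-0.239) = 4.1841,  |z| = 4.1841.
Moduli of all roots: 4.1841.
All moduli strictly greater than 1? Yes.
Verdict: Stationary.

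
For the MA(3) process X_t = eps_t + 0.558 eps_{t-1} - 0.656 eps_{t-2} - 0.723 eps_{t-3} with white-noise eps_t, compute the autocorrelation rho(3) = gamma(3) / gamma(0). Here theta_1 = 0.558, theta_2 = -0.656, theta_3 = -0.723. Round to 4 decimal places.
\rho(3) = -0.3193

For an MA(q) process with theta_0 = 1, the autocovariance is
  gamma(k) = sigma^2 * sum_{i=0..q-k} theta_i * theta_{i+k},
and rho(k) = gamma(k) / gamma(0). Sigma^2 cancels.
  numerator   = (1)*(-0.723) = -0.723.
  denominator = (1)^2 + (0.558)^2 + (-0.656)^2 + (-0.723)^2 = 2.264429.
  rho(3) = -0.723 / 2.264429 = -0.3193.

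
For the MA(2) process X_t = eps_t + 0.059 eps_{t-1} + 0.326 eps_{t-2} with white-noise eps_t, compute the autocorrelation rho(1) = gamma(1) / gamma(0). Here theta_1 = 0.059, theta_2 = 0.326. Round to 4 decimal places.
\rho(1) = 0.0705

For an MA(q) process with theta_0 = 1, the autocovariance is
  gamma(k) = sigma^2 * sum_{i=0..q-k} theta_i * theta_{i+k},
and rho(k) = gamma(k) / gamma(0). Sigma^2 cancels.
  numerator   = (1)*(0.059) + (0.059)*(0.326) = 0.078234.
  denominator = (1)^2 + (0.059)^2 + (0.326)^2 = 1.109757.
  rho(1) = 0.078234 / 1.109757 = 0.0705.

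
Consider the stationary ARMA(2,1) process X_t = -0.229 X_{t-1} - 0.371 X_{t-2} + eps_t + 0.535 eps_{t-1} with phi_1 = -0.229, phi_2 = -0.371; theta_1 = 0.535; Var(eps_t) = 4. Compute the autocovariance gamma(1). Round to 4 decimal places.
\gamma(1) = 0.6782

Multiply the model equation by X_{t-k} and take expectations. With theta_0 = psi_0 = 1 and psi_j the MA(infinity) weights, this gives
  gamma(k) - sum_i phi_i gamma(k-i) = c_k,
  c_k = sigma^2 * sum_{j=k..q} theta_j psi_{j-k}   (c_k = 0 for k > q),
using gamma(-m) = gamma(m).
psi-weights needed (psi_j = theta_j + sum_i phi_i psi_{j-i}):
  psi_1 = theta_1 + phi_1 = 0.535 + (-0.229) = 0.306
Right-hand sides:
  c_0 = sigma^2 (1 + theta_1 psi_1) = 4 * (1 + (0.535)(0.306)) = 4 * 1.16371 = 4.65484
  c_1 = sigma^2 theta_1 = 4 * (0.535) = 2.14
  c_2 = 0
Equations for k = 0, 1, 2 (AR order 2, c_2 = 0):
  (E0) gamma(0) = phi_1 gamma(1) + phi_2 gamma(2) + c_0
  (E1) gamma(1) = phi_1 gamma(0) + phi_2 gamma(1) + c_1
  (E2) gamma(2) = phi_1 gamma(1) + phi_2 gamma(0)
From (E1): gamma(1) = A gamma(0) + B with
  A = phi_1 / (1 - phi_2) = -0.229 / 1.371 = -0.167031,   B = c_1 / (1 - phi_2) = 2.14 / 1.371 = 1.560904.
Insert (E2) into (E0): gamma(0) (1 - phi_2^2) = phi_1 (1 + phi_2) gamma(1) + c_0.
  phi_1 (1 + phi_2) = (-0.229)(0.629) = -0.144041,   1 - phi_2^2 = 0.862359.
Replace gamma(1) by A gamma(0) + B and collect gamma(0):
  gamma(0) [0.862359 - (-0.144041)(-0.167031)] = (-0.144041)(1.560904) + 4.65484
  gamma(0) * 0.8383 = 4.430006
  gamma(0) = 4.430006 / 0.8383 = 5.284514.
  gamma(1) = A gamma(0) + B = (-0.167031)(5.284514) + (1.560904) = 0.678225.
Therefore gamma(1) = 0.6782 (to 4 decimal places).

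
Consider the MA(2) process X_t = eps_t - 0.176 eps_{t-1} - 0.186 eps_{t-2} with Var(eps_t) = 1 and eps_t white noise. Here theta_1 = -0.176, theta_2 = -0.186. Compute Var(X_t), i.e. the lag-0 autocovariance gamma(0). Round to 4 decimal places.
\gamma(0) = 1.0656

For an MA(q) process X_t = eps_t + sum_i theta_i eps_{t-i} with
Var(eps_t) = sigma^2, the variance is
  gamma(0) = sigma^2 * (1 + sum_i theta_i^2).
  sum_i theta_i^2 = (-0.176)^2 + (-0.186)^2 = 0.030976 + 0.034596 = 0.065572.
  gamma(0) = 1 * (1 + 0.065572) = 1 * 1.065572 = 1.065572, which rounds to 1.0656.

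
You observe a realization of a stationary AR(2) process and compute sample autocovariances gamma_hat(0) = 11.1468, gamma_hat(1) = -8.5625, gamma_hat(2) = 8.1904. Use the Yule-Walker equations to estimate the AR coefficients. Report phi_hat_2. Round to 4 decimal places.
\hat\phi_{2} = 0.3530

The Yule-Walker equations for an AR(p) process read, in matrix form,
  Gamma_p phi = r_p,   with   (Gamma_p)_{ij} = gamma(|i - j|),
                       (r_p)_i = gamma(i),   i,j = 1..p.
Substitute the sample gammas (Toeplitz matrix and right-hand side of size 2):
  Gamma_p = [[11.1468, -8.5625], [-8.5625, 11.1468]]
  r_p     = [-8.5625, 8.1904]
Written out:
  11.1468 phi_1 - 8.5625 phi_2 = -8.5625
  -8.5625 phi_1 + 11.1468 phi_2 = 8.1904
Solve by Cramer's rule:
  det = gamma(0)^2 - gamma(1)^2 = (11.1468)^2 - (-8.5625)^2 = 124.25115024 - 73.31640625 = 50.93474399
  phi_hat_1 = [gamma(1) gamma(0) - gamma(1) gamma(2)] / det = [(-8.5625)(11.1468) - (-8.5625)(8.1904)] / 50.93474399 = -25.314175 / 50.93474399 = -0.497
  phi_hat_2 = [gamma(0) gamma(2) - gamma(1)^2] / det = [(11.1468)(8.1904) - (-8.5625)^2] / 50.93474399 = 17.98034447 / 50.93474399 = 0.353
So phi_hat = [-0.4970, 0.3530].
Therefore phi_hat_2 = 0.3530.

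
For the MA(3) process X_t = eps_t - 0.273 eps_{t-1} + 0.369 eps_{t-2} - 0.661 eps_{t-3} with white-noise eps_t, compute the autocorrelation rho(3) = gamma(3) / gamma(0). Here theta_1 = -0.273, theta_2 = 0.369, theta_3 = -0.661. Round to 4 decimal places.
\rho(3) = -0.4012

For an MA(q) process with theta_0 = 1, the autocovariance is
  gamma(k) = sigma^2 * sum_{i=0..q-k} theta_i * theta_{i+k},
and rho(k) = gamma(k) / gamma(0). Sigma^2 cancels.
  numerator   = (1)*(-0.661) = -0.661.
  denominator = (1)^2 + (-0.273)^2 + (0.369)^2 + (-0.661)^2 = 1.647611.
  rho(3) = -0.661 / 1.647611 = -0.4012.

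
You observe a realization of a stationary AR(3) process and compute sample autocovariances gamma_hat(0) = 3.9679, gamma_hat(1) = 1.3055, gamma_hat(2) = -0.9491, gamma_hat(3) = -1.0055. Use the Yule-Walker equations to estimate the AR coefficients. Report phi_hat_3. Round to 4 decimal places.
\hat\phi_{3} = -0.0210

The Yule-Walker equations for an AR(p) process read, in matrix form,
  Gamma_p phi = r_p,   with   (Gamma_p)_{ij} = gamma(|i - j|),
                       (r_p)_i = gamma(i),   i,j = 1..p.
Substitute the sample gammas (Toeplitz matrix and right-hand side of size 3):
  Gamma_p = [[3.9679, 1.3055, -0.9491], [1.3055, 3.9679, 1.3055], [-0.9491, 1.3055, 3.9679]]
  r_p     = [1.3055, -0.9491, -1.0055]
Written out (R1..R3):
  (R1) 3.9679 phi_1 + 1.3055 phi_2 - 0.9491 phi_3 = 1.3055
  (R2) 1.3055 phi_1 + 3.9679 phi_2 + 1.3055 phi_3 = -0.9491
  (R3) -0.9491 phi_1 + 1.3055 phi_2 + 3.9679 phi_3 = -1.0055
Gaussian elimination:
  R2 <- R2 - (1.3055/3.9679) R1 = R2 - (0.329015) R1:  3.53837 phi_2 + 1.617768 phi_3 = -1.37863
  R3 <- R3 - (-0.9491/3.9679) R1 = R3 - (-0.239195) R1:  1.617768 phi_2 + 3.74088 phi_3 = -0.693232
  R3 <- R3 - (1.617768/3.53837) R2 = R3 - (0.457207) R2:  3.001225 phi_3 = -0.062912
Back-substitution:
  phi_hat_3 = -0.062912 / 3.001225 = -0.020962
  phi_hat_2 = (-1.37863 - (1.617768)(-0.020962)) / 3.53837 = -0.380039
  phi_hat_1 = (1.3055 - (1.3055)(-0.380039) - (-0.9491)(-0.020962)) / 3.9679 = 0.44904
So phi_hat = [0.4490, -0.3800, -0.0210].
Therefore phi_hat_3 = -0.0210.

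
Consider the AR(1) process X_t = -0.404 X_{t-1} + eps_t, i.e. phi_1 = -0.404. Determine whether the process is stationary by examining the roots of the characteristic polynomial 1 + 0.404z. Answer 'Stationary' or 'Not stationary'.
\text{Stationary}

The AR(p) characteristic polynomial is P(z) = 1 + 0.404z.
Stationarity requires all roots to lie outside the unit circle, i.e. |z| > 1 for every root.
This is linear in z: 1 + (0.404) z = 0  =>  z = -1/(0.404) = -2.475248,  |z| = 2.475248.
Moduli of all roots: 2.4752.
All moduli strictly greater than 1? Yes.
Verdict: Stationary.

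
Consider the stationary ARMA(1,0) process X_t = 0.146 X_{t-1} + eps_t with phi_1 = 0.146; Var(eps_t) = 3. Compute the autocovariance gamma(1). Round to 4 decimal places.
\gamma(1) = 0.4475

Multiply the model equation by X_{t-k} and take expectations. With theta_0 = psi_0 = 1 and psi_j the MA(infinity) weights, this gives
  gamma(k) - sum_i phi_i gamma(k-i) = c_k,
  c_k = sigma^2 * sum_{j=k..q} theta_j psi_{j-k}   (c_k = 0 for k > q),
using gamma(-m) = gamma(m).
Pure AR (q = 0): c_0 = sigma^2 = 3, c_k = 0 for k >= 1.
Equations for k = 0 and k = 1 (AR order 1):
  gamma(0) = phi_1 gamma(1) + c_0
  gamma(1) = phi_1 gamma(0) + c_1
Substituting the second into the first: gamma(0) (1 - phi_1^2) = c_0 + phi_1 c_1, so
  gamma(0) = c_0 / (1 - phi_1^2) = 3 / (1 - (0.146)^2) = 3 / 0.978684 = 3.065341.
  gamma(1) = phi_1 gamma(0) = (0.146)(3.065341) = 0.44754.
Therefore gamma(1) = 0.4475 (to 4 decimal places).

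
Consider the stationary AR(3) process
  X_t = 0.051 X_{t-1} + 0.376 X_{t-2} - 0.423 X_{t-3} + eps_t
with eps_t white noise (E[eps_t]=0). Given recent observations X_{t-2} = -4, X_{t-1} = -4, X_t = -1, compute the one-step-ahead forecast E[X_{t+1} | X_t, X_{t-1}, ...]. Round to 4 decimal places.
E[X_{t+1} \mid \mathcal F_t] = 0.1370

For an AR(p) model X_t = c + sum_i phi_i X_{t-i} + eps_t, the
one-step-ahead conditional mean is
  E[X_{t+1} | X_t, ...] = c + sum_i phi_i X_{t+1-i}.
Substitute known values:
  E[X_{t+1} | ...] = (0.051) * (-1) + (0.376) * (-4) + (-0.423) * (-4)
                   = 0.1370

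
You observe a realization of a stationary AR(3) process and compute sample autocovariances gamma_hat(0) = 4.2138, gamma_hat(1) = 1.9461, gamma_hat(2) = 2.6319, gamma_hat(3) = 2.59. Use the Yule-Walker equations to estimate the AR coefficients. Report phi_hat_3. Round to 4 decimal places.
\hat\phi_{3} = 0.4120

The Yule-Walker equations for an AR(p) process read, in matrix form,
  Gamma_p phi = r_p,   with   (Gamma_p)_{ij} = gamma(|i - j|),
                       (r_p)_i = gamma(i),   i,j = 1..p.
Substitute the sample gammas (Toeplitz matrix and right-hand side of size 3):
  Gamma_p = [[4.2138, 1.9461, 2.6319], [1.9461, 4.2138, 1.9461], [2.6319, 1.9461, 4.2138]]
  r_p     = [1.9461, 2.6319, 2.59]
Written out (R1..R3):
  (R1) 4.2138 phi_1 + 1.9461 phi_2 + 2.6319 phi_3 = 1.9461
  (R2) 1.9461 phi_1 + 4.2138 phi_2 + 1.9461 phi_3 = 2.6319
  (R3) 2.6319 phi_1 + 1.9461 phi_2 + 4.2138 phi_3 = 2.59
Gaussian elimination:
  R2 <- R2 - (1.9461/4.2138) R1 = R2 - (0.46184) R1:  3.315014 phi_2 + 0.730584 phi_3 = 1.733114
  R3 <- R3 - (2.6319/4.2138) R1 = R3 - (0.624591) R1:  0.730584 phi_2 + 2.56994 phi_3 = 1.374484
  R3 <- R3 - (0.730584/3.315014) R2 = R3 - (0.220386) R2:  2.408929 phi_3 = 0.992529
Back-substitution:
  phi_hat_3 = 0.992529 / 2.408929 = 0.412021
  phi_hat_2 = (1.733114 - (0.730584)(0.412021)) / 3.315014 = 0.432004
  phi_hat_1 = (1.9461 - (1.9461)(0.432004) - (2.6319)(0.412021)) / 4.2138 = 0.004979
So phi_hat = [0.0050, 0.4320, 0.4120].
Therefore phi_hat_3 = 0.4120.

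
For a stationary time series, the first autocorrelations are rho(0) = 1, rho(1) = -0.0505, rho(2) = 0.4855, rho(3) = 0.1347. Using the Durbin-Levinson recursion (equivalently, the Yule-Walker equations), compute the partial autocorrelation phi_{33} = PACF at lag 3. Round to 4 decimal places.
\phi_{33} = 0.2250

The PACF at lag k is phi_{kk}, the last component of the solution
to the Yule-Walker system G_k phi = r_k where
  (G_k)_{ij} = rho(|i - j|), (r_k)_i = rho(i), i,j = 1..k.
Equivalently, Durbin-Levinson gives phi_{kk} iteratively:
  phi_{11} = rho(1)
  phi_{kk} = [rho(k) - sum_{j=1..k-1} phi_{k-1,j} rho(k-j)]
            / [1 - sum_{j=1..k-1} phi_{k-1,j} rho(j)],
  phi_{k,j} = phi_{k-1,j} - phi_{kk} phi_{k-1,k-j},  j = 1..k-1.
Step k = 1:
  phi_11 = rho(1) = -0.0505.
Step k = 2:
  phi_22 = [rho(2) - phi_11 rho(1)] / [1 - phi_11 rho(1)] = [0.4855 - (-0.0505)(-0.0505)] / [1 - (-0.0505)(-0.0505)]
         = 0.48294975 / 0.99744975 = 0.484185.
  Update: phi_21 = phi_11 - phi_22 phi_11 = -0.0505 - (0.484185)(-0.0505) = -0.026049.
Step k = 3:
  phi_33 = [rho(3) - phi_21 rho(2) - phi_22 rho(1)] / [1 - phi_21 rho(1) - phi_22 rho(2)]
    numerator   = 0.1347 - (-0.026049)(0.4855) - (0.484185)(-0.0505) = 0.17179795
    denominator = 1 - (-0.026049)(-0.0505) - (0.484185)(0.4855) = 0.76361295
  phi_33 = 0.17179795 / 0.76361295 = 0.225.
Therefore phi_{33} = 0.2250.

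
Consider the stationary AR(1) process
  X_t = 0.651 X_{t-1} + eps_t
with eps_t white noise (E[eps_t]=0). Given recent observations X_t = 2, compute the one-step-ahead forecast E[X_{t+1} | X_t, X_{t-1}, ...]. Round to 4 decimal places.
E[X_{t+1} \mid \mathcal F_t] = 1.3020

For an AR(p) model X_t = c + sum_i phi_i X_{t-i} + eps_t, the
one-step-ahead conditional mean is
  E[X_{t+1} | X_t, ...] = c + sum_i phi_i X_{t+1-i}.
Substitute known values:
  E[X_{t+1} | ...] = (0.651) * (2)
                   = 1.3020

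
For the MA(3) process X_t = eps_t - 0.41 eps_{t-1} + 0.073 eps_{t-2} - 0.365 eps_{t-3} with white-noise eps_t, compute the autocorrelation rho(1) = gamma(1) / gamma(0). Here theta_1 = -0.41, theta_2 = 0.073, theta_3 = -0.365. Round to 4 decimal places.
\rho(1) = -0.3571

For an MA(q) process with theta_0 = 1, the autocovariance is
  gamma(k) = sigma^2 * sum_{i=0..q-k} theta_i * theta_{i+k},
and rho(k) = gamma(k) / gamma(0). Sigma^2 cancels.
  numerator   = (1)*(-0.41) + (-0.41)*(0.073) + (0.073)*(-0.365) = -0.466575.
  denominator = (1)^2 + (-0.41)^2 + (0.073)^2 + (-0.365)^2 = 1.306654.
  rho(1) = -0.466575 / 1.306654 = -0.3571.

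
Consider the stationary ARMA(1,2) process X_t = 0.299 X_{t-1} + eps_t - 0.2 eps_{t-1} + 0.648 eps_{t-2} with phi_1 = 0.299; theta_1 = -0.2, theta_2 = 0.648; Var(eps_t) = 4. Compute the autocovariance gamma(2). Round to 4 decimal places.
\gamma(2) = 2.9709

Multiply the model equation by X_{t-k} and take expectations. With theta_0 = psi_0 = 1 and psi_j the MA(infinity) weights, this gives
  gamma(k) - sum_i phi_i gamma(k-i) = c_k,
  c_k = sigma^2 * sum_{j=k..q} theta_j psi_{j-k}   (c_k = 0 for k > q),
using gamma(-m) = gamma(m).
psi-weights needed (psi_j = theta_j + sum_i phi_i psi_{j-i}):
  psi_1 = theta_1 + phi_1 = -0.2 + (0.299) = 0.099
  psi_2 = theta_2 + phi_1 psi_1 = 0.648 + (0.299)(0.099) = 0.677601
Right-hand sides:
  c_0 = sigma^2 (1 + theta_1 psi_1 + theta_2 psi_2) = 4 * (1 + (-0.2)(0.099) + (0.648)(0.677601)) = 4 * 1.419285 = 5.677142
  c_1 = sigma^2 (theta_1 + theta_2 psi_1) = 4 * (-0.2 + (0.648)(0.099)) = -0.543392
  c_2 = sigma^2 theta_2 = 4 * (0.648) = 2.592
Equations for k = 0 and k = 1 (AR order 1):
  gamma(0) = phi_1 gamma(1) + c_0
  gamma(1) = phi_1 gamma(0) + c_1
Substituting the second into the first: gamma(0) (1 - phi_1^2) = c_0 + phi_1 c_1, so
  gamma(0) = (c_0 + phi_1 c_1) / (1 - phi_1^2) = (5.677142 + (0.299)(-0.543392)) / (1 - (0.299)^2) = 5.514668 / 0.910599 = 6.056088.
  gamma(1) = phi_1 gamma(0) + c_1 = (0.299)(6.056088) + (-0.543392) = 1.267378.
For k = 2: gamma(2) = phi_1 gamma(1) + c_2
  = (0.299)(1.267378) + (2.592) = 2.970946.
Therefore gamma(2) = 2.9709 (to 4 decimal places).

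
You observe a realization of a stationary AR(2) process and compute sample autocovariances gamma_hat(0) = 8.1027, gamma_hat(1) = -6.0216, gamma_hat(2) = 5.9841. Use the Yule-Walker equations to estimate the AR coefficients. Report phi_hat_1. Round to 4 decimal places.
\hat\phi_{1} = -0.4340

The Yule-Walker equations for an AR(p) process read, in matrix form,
  Gamma_p phi = r_p,   with   (Gamma_p)_{ij} = gamma(|i - j|),
                       (r_p)_i = gamma(i),   i,j = 1..p.
Substitute the sample gammas (Toeplitz matrix and right-hand side of size 2):
  Gamma_p = [[8.1027, -6.0216], [-6.0216, 8.1027]]
  r_p     = [-6.0216, 5.9841]
Written out:
  8.1027 phi_1 - 6.0216 phi_2 = -6.0216
  -6.0216 phi_1 + 8.1027 phi_2 = 5.9841
Solve by Cramer's rule:
  det = gamma(0)^2 - gamma(1)^2 = (8.1027)^2 - (-6.0216)^2 = 65.65374729 - 36.25966656 = 29.39408073
  phi_hat_1 = [gamma(1) gamma(0) - gamma(1) gamma(2)] / det = [(-6.0216)(8.1027) - (-6.0216)(5.9841)] / 29.39408073 = -12.75736176 / 29.39408073 = -0.434
  phi_hat_2 = [gamma(0) gamma(2) - gamma(1)^2] / det = [(8.1027)(5.9841) - (-6.0216)^2] / 29.39408073 = 12.22770051 / 29.39408073 = 0.416
So phi_hat = [-0.4340, 0.4160].
Therefore phi_hat_1 = -0.4340.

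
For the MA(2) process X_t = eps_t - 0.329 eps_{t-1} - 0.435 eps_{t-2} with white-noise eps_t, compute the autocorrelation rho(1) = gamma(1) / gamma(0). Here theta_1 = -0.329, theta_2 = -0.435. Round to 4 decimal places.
\rho(1) = -0.1433

For an MA(q) process with theta_0 = 1, the autocovariance is
  gamma(k) = sigma^2 * sum_{i=0..q-k} theta_i * theta_{i+k},
and rho(k) = gamma(k) / gamma(0). Sigma^2 cancels.
  numerator   = (1)*(-0.329) + (-0.329)*(-0.435) = -0.185885.
  denominator = (1)^2 + (-0.329)^2 + (-0.435)^2 = 1.297466.
  rho(1) = -0.185885 / 1.297466 = -0.1433.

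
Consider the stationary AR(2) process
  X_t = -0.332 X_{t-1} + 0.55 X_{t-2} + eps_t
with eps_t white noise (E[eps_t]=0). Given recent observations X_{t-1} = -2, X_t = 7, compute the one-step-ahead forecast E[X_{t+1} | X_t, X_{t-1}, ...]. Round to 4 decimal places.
E[X_{t+1} \mid \mathcal F_t] = -3.4240

For an AR(p) model X_t = c + sum_i phi_i X_{t-i} + eps_t, the
one-step-ahead conditional mean is
  E[X_{t+1} | X_t, ...] = c + sum_i phi_i X_{t+1-i}.
Substitute known values:
  E[X_{t+1} | ...] = (-0.332) * (7) + (0.55) * (-2)
                   = -3.4240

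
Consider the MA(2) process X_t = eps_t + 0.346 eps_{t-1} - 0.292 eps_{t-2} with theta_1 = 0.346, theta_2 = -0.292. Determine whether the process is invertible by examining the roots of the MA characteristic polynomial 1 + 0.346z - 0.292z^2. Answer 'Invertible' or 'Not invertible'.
\text{Invertible}

The MA(q) characteristic polynomial is P(z) = 1 + 0.346z - 0.292z^2.
Invertibility requires all roots to lie outside the unit circle, i.e. |z| > 1 for every root.
Set 1 + (0.346) z + (-0.292) z^2 = 0, i.e. a z^2 + b z + c = 0 with a = -0.292, b = 0.346, c = 1.
Discriminant D = b^2 - 4ac = (0.346)^2 - 4*(-0.292)*1 = 0.119716 - (-1.168) = 1.287716.
D >= 0, so the roots are real: z = (-b +/- sqrt(D)) / (2a) = (-0.346 +/- 1.134776) / (-0.584).
  z_1 = (-0.346 + 1.134776) / (-0.584) = -1.3506,   |z_1| = 1.3506.
  z_2 = (-0.346 - 1.134776) / (-0.584) = 2.5356,   |z_2| = 2.5356.
Moduli of all roots: 1.3506, 2.5356.
All moduli strictly greater than 1? Yes.
Verdict: Invertible.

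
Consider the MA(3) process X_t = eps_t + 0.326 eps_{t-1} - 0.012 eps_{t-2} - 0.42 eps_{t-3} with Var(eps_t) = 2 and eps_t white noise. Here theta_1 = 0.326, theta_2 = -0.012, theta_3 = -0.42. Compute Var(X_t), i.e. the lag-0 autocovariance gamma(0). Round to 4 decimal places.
\gamma(0) = 2.5656

For an MA(q) process X_t = eps_t + sum_i theta_i eps_{t-i} with
Var(eps_t) = sigma^2, the variance is
  gamma(0) = sigma^2 * (1 + sum_i theta_i^2).
  sum_i theta_i^2 = (0.326)^2 + (-0.012)^2 + (-0.42)^2 = 0.106276 + 0.000144 + 0.1764 = 0.28282.
  gamma(0) = 2 * (1 + 0.28282) = 2 * 1.28282 = 2.56564, which rounds to 2.5656.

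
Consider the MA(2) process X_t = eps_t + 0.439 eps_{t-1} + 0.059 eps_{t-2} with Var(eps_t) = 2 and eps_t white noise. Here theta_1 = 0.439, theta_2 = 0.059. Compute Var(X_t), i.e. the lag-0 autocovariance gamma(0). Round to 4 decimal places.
\gamma(0) = 2.3924

For an MA(q) process X_t = eps_t + sum_i theta_i eps_{t-i} with
Var(eps_t) = sigma^2, the variance is
  gamma(0) = sigma^2 * (1 + sum_i theta_i^2).
  sum_i theta_i^2 = (0.439)^2 + (0.059)^2 = 0.192721 + 0.003481 = 0.196202.
  gamma(0) = 2 * (1 + 0.196202) = 2 * 1.196202 = 2.392404, which rounds to 2.3924.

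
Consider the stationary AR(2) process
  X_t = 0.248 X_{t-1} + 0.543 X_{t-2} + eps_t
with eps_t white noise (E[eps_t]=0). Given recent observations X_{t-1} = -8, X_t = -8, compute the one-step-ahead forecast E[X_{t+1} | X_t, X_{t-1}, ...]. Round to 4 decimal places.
E[X_{t+1} \mid \mathcal F_t] = -6.3280

For an AR(p) model X_t = c + sum_i phi_i X_{t-i} + eps_t, the
one-step-ahead conditional mean is
  E[X_{t+1} | X_t, ...] = c + sum_i phi_i X_{t+1-i}.
Substitute known values:
  E[X_{t+1} | ...] = (0.248) * (-8) + (0.543) * (-8)
                   = -6.3280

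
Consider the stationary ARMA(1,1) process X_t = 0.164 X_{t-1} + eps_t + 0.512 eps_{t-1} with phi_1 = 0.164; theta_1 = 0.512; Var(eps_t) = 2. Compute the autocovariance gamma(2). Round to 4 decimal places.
\gamma(2) = 0.2470

Multiply the model equation by X_{t-k} and take expectations. With theta_0 = psi_0 = 1 and psi_j the MA(infinity) weights, this gives
  gamma(k) - sum_i phi_i gamma(k-i) = c_k,
  c_k = sigma^2 * sum_{j=k..q} theta_j psi_{j-k}   (c_k = 0 for k > q),
using gamma(-m) = gamma(m).
psi-weights needed (psi_j = theta_j + sum_i phi_i psi_{j-i}):
  psi_1 = theta_1 + phi_1 = 0.512 + (0.164) = 0.676
Right-hand sides:
  c_0 = sigma^2 (1 + theta_1 psi_1) = 2 * (1 + (0.512)(0.676)) = 2 * 1.346112 = 2.692224
  c_1 = sigma^2 theta_1 = 2 * (0.512) = 1.024
  c_2 = 0
Equations for k = 0 and k = 1 (AR order 1):
  gamma(0) = phi_1 gamma(1) + c_0
  gamma(1) = phi_1 gamma(0) + c_1
Substituting the second into the first: gamma(0) (1 - phi_1^2) = c_0 + phi_1 c_1, so
  gamma(0) = (c_0 + phi_1 c_1) / (1 - phi_1^2) = (2.692224 + (0.164)(1.024)) / (1 - (0.164)^2) = 2.86016 / 0.973104 = 2.939213.
  gamma(1) = phi_1 gamma(0) + c_1 = (0.164)(2.939213) + (1.024) = 1.506031.
For k = 2 (> q): gamma(2) = phi_1 gamma(1) = (0.164)(1.506031) = 0.246989.
Therefore gamma(2) = 0.2470 (to 4 decimal places).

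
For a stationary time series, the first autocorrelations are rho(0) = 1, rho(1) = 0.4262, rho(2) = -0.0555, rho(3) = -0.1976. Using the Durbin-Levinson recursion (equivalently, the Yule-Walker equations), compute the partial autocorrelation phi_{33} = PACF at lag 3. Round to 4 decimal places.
\phi_{33} = -0.0581

The PACF at lag k is phi_{kk}, the last component of the solution
to the Yule-Walker system G_k phi = r_k where
  (G_k)_{ij} = rho(|i - j|), (r_k)_i = rho(i), i,j = 1..k.
Equivalently, Durbin-Levinson gives phi_{kk} iteratively:
  phi_{11} = rho(1)
  phi_{kk} = [rho(k) - sum_{j=1..k-1} phi_{k-1,j} rho(k-j)]
            / [1 - sum_{j=1..k-1} phi_{k-1,j} rho(j)],
  phi_{k,j} = phi_{k-1,j} - phi_{kk} phi_{k-1,k-j},  j = 1..k-1.
Step k = 1:
  phi_11 = rho(1) = 0.4262.
Step k = 2:
  phi_22 = [rho(2) - phi_11 rho(1)] / [1 - phi_11 rho(1)] = [-0.0555 - (0.4262)(0.4262)] / [1 - (0.4262)(0.4262)]
         = -0.23714644 / 0.81835356 = -0.289785.
  Update: phi_21 = phi_11 - phi_22 phi_11 = 0.4262 - (-0.289785)(0.4262) = 0.549706.
Step k = 3:
  phi_33 = [rho(3) - phi_21 rho(2) - phi_22 rho(1)] / [1 - phi_21 rho(1) - phi_22 rho(2)]
    numerator   = -0.1976 - (0.549706)(-0.0555) - (-0.289785)(0.4262) = -0.04358501
    denominator = 1 - (0.549706)(0.4262) - (-0.289785)(-0.0555) = 0.74963212
  phi_33 = -0.04358501 / 0.74963212 = -0.0581.
Therefore phi_{33} = -0.0581.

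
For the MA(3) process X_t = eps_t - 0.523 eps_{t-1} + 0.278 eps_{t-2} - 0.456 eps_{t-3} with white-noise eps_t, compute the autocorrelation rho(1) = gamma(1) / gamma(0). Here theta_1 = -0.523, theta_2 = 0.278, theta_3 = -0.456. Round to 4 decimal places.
\rho(1) = -0.5101

For an MA(q) process with theta_0 = 1, the autocovariance is
  gamma(k) = sigma^2 * sum_{i=0..q-k} theta_i * theta_{i+k},
and rho(k) = gamma(k) / gamma(0). Sigma^2 cancels.
  numerator   = (1)*(-0.523) + (-0.523)*(0.278) + (0.278)*(-0.456) = -0.795162.
  denominator = (1)^2 + (-0.523)^2 + (0.278)^2 + (-0.456)^2 = 1.558749.
  rho(1) = -0.795162 / 1.558749 = -0.5101.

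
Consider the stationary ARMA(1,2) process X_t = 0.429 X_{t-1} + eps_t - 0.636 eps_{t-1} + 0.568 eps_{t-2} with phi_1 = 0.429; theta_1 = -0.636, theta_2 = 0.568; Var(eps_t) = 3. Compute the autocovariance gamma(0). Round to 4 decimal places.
\gamma(0) = 3.9728

Multiply the model equation by X_{t-k} and take expectations. With theta_0 = psi_0 = 1 and psi_j the MA(infinity) weights, this gives
  gamma(k) - sum_i phi_i gamma(k-i) = c_k,
  c_k = sigma^2 * sum_{j=k..q} theta_j psi_{j-k}   (c_k = 0 for k > q),
using gamma(-m) = gamma(m).
psi-weights needed (psi_j = theta_j + sum_i phi_i psi_{j-i}):
  psi_1 = theta_1 + phi_1 = -0.636 + (0.429) = -0.207
  psi_2 = theta_2 + phi_1 psi_1 = 0.568 + (0.429)(-0.207) = 0.479197
Right-hand sides:
  c_0 = sigma^2 (1 + theta_1 psi_1 + theta_2 psi_2) = 3 * (1 + (-0.636)(-0.207) + (0.568)(0.479197)) = 3 * 1.403836 = 4.211508
  c_1 = sigma^2 (theta_1 + theta_2 psi_1) = 3 * (-0.636 + (0.568)(-0.207)) = -2.260728
  c_2 = sigma^2 theta_2 = 3 * (0.568) = 1.704
Equations for k = 0 and k = 1 (AR order 1):
  gamma(0) = phi_1 gamma(1) + c_0
  gamma(1) = phi_1 gamma(0) + c_1
Substituting the second into the first: gamma(0) (1 - phi_1^2) = c_0 + phi_1 c_1, so
  gamma(0) = (c_0 + phi_1 c_1) / (1 - phi_1^2) = (4.211508 + (0.429)(-2.260728)) / (1 - (0.429)^2) = 3.241655 / 0.815959 = 3.972816.
Therefore gamma(0) = 3.9728 (to 4 decimal places).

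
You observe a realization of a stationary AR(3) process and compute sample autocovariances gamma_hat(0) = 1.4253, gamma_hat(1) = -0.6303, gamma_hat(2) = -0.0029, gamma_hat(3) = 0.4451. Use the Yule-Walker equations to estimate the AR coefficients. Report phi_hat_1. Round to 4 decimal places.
\hat\phi_{1} = -0.4850

The Yule-Walker equations for an AR(p) process read, in matrix form,
  Gamma_p phi = r_p,   with   (Gamma_p)_{ij} = gamma(|i - j|),
                       (r_p)_i = gamma(i),   i,j = 1..p.
Substitute the sample gammas (Toeplitz matrix and right-hand side of size 3):
  Gamma_p = [[1.4253, -0.6303, -0.0029], [-0.6303, 1.4253, -0.6303], [-0.0029, -0.6303, 1.4253]]
  r_p     = [-0.6303, -0.0029, 0.4451]
Written out (R1..R3):
  (R1) 1.4253 phi_1 - 0.6303 phi_2 - 0.0029 phi_3 = -0.6303
  (R2) -0.6303 phi_1 + 1.4253 phi_2 - 0.6303 phi_3 = -0.0029
  (R3) -0.0029 phi_1 - 0.6303 phi_2 + 1.4253 phi_3 = 0.4451
Gaussian elimination:
  R2 <- R2 - (-0.6303/1.4253) R1 = R2 - (-0.442223) R1:  1.146567 phi_2 - 0.631582 phi_3 = -0.281633
  R3 <- R3 - (-0.0029/1.4253) R1 = R3 - (-0.002035) R1:  -0.631582 phi_2 + 1.425294 phi_3 = 0.443818
  R3 <- R3 - (-0.631582/1.146567) R2 = R3 - (-0.550847) R2:  1.077389 phi_3 = 0.288681
Back-substitution:
  phi_hat_3 = 0.288681 / 1.077389 = 0.267945
  phi_hat_2 = (-0.281633 - (-0.631582)(0.267945)) / 1.146567 = -0.098035
  phi_hat_1 = (-0.6303 - (-0.6303)(-0.098035) - (-0.0029)(0.267945)) / 1.4253 = -0.485031
So phi_hat = [-0.4850, -0.0980, 0.2679].
Therefore phi_hat_1 = -0.4850.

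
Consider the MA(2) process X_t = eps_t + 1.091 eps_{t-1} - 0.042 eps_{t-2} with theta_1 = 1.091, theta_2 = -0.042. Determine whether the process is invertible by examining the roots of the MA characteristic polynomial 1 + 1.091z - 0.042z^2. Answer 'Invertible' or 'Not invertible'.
\text{Not invertible}

The MA(q) characteristic polynomial is P(z) = 1 + 1.091z - 0.042z^2.
Invertibility requires all roots to lie outside the unit circle, i.e. |z| > 1 for every root.
Set 1 + (1.091) z + (-0.042) z^2 = 0, i.e. a z^2 + b z + c = 0 with a = -0.042, b = 1.091, c = 1.
Discriminant D = b^2 - 4ac = (1.091)^2 - 4*(-0.042)*1 = 1.190281 - (-0.168) = 1.358281.
D >= 0, so the roots are real: z = (-b +/- sqrt(D)) / (2a) = (-1.091 +/- 1.165453) / (-0.084).
  z_1 = (-1.091 + 1.165453) / (-0.084) = -0.8863,   |z_1| = 0.8863.
  z_2 = (-1.091 - 1.165453) / (-0.084) = 26.8625,   |z_2| = 26.8625.
Moduli of all roots: 0.8863, 26.8625.
All moduli strictly greater than 1? No.
Verdict: Not invertible.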